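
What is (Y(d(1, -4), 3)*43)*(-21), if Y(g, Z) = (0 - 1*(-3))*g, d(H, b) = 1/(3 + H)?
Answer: -2709/4 ≈ -677.25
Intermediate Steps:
Y(g, Z) = 3*g (Y(g, Z) = (0 + 3)*g = 3*g)
(Y(d(1, -4), 3)*43)*(-21) = ((3/(3 + 1))*43)*(-21) = ((3/4)*43)*(-21) = ((3*(¼))*43)*(-21) = ((¾)*43)*(-21) = (129/4)*(-21) = -2709/4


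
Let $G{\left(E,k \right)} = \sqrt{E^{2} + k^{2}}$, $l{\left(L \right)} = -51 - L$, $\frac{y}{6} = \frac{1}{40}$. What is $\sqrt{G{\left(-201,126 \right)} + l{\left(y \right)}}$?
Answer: $\frac{\sqrt{-5115 + 3900 \sqrt{37}}}{10} \approx 13.641$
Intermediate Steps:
$y = \frac{3}{20}$ ($y = \frac{6}{40} = 6 \cdot \frac{1}{40} = \frac{3}{20} \approx 0.15$)
$\sqrt{G{\left(-201,126 \right)} + l{\left(y \right)}} = \sqrt{\sqrt{\left(-201\right)^{2} + 126^{2}} - \frac{1023}{20}} = \sqrt{\sqrt{40401 + 15876} - \frac{1023}{20}} = \sqrt{\sqrt{56277} - \frac{1023}{20}} = \sqrt{39 \sqrt{37} - \frac{1023}{20}} = \sqrt{- \frac{1023}{20} + 39 \sqrt{37}}$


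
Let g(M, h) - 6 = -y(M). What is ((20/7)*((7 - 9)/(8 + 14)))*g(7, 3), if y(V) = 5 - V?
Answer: -160/77 ≈ -2.0779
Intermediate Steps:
g(M, h) = 1 + M (g(M, h) = 6 - (5 - M) = 6 + (-5 + M) = 1 + M)
((20/7)*((7 - 9)/(8 + 14)))*g(7, 3) = ((20/7)*((7 - 9)/(8 + 14)))*(1 + 7) = ((20*(⅐))*(-2/22))*8 = (20*(-2*1/22)/7)*8 = ((20/7)*(-1/11))*8 = -20/77*8 = -160/77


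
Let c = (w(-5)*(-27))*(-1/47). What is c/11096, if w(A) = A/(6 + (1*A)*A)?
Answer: -135/16166872 ≈ -8.3504e-6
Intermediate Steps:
w(A) = A/(6 + A²) (w(A) = A/(6 + A*A) = A/(6 + A²))
c = -135/1457 (c = (-5/(6 + (-5)²)*(-27))*(-1/47) = (-5/(6 + 25)*(-27))*(-1*1/47) = (-5/31*(-27))*(-1/47) = (-5*1/31*(-27))*(-1/47) = -5/31*(-27)*(-1/47) = (135/31)*(-1/47) = -135/1457 ≈ -0.092656)
c/11096 = -135/1457/11096 = -135/1457*1/11096 = -135/16166872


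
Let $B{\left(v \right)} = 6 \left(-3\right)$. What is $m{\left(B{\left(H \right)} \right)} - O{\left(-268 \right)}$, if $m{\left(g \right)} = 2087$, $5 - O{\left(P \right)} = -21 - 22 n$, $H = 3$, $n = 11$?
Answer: $1819$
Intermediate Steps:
$O{\left(P \right)} = 268$ ($O{\left(P \right)} = 5 - \left(-21 - 242\right) = 5 - -263 = 5 + 263 = 268$)
$B{\left(v \right)} = -18$
$m{\left(B{\left(H \right)} \right)} - O{\left(-268 \right)} = 2087 - 268 = 1819$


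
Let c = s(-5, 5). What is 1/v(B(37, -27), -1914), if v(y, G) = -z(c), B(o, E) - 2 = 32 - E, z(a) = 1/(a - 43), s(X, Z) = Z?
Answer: 38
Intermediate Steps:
c = 5
z(a) = 1/(-43 + a)
B(o, E) = 34 - E (B(o, E) = 2 + (32 - E) = 34 - E)
v(y, G) = 1/38 (v(y, G) = -1/(-43 + 5) = -1/(-38) = -1*(-1/38) = 1/38)
1/v(B(37, -27), -1914) = 1/(1/38) = 38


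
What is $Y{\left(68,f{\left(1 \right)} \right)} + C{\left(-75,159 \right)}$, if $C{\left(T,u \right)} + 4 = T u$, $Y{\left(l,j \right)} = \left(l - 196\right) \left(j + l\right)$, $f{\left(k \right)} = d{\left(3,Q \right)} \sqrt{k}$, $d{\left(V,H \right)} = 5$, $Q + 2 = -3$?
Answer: $-21273$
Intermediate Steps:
$Q = -5$ ($Q = -2 - 3 = -5$)
$f{\left(k \right)} = 5 \sqrt{k}$
$Y{\left(l,j \right)} = \left(-196 + l\right) \left(j + l\right)$
$C{\left(T,u \right)} = -4 + T u$
$Y{\left(68,f{\left(1 \right)} \right)} + C{\left(-75,159 \right)} = \left(68^{2} - 196 \cdot 5 \sqrt{1} - 13328 + 5 \sqrt{1} \cdot 68\right) - 11929 = \left(4624 - 196 \cdot 5 \cdot 1 - 13328 + 5 \cdot 1 \cdot 68\right) - 11929 = \left(4624 - 980 - 13328 + 5 \cdot 68\right) - 11929 = \left(4624 - 980 - 13328 + 340\right) - 11929 = -9344 - 11929 = -21273$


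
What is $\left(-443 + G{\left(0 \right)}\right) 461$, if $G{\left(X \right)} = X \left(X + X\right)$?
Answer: $-204223$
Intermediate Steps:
$G{\left(X \right)} = 2 X^{2}$ ($G{\left(X \right)} = X 2 X = 2 X^{2}$)
$\left(-443 + G{\left(0 \right)}\right) 461 = \left(-443 + 2 \cdot 0^{2}\right) 461 = \left(-443 + 2 \cdot 0\right) 461 = \left(-443 + 0\right) 461 = \left(-443\right) 461 = -204223$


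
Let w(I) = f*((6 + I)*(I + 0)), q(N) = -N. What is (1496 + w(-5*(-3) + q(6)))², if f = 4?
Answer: 4145296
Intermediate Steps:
w(I) = 4*I*(6 + I) (w(I) = 4*((6 + I)*(I + 0)) = 4*((6 + I)*I) = 4*(I*(6 + I)) = 4*I*(6 + I))
(1496 + w(-5*(-3) + q(6)))² = (1496 + 4*(-5*(-3) - 1*6)*(6 + (-5*(-3) - 1*6)))² = (1496 + 4*(15 - 6)*(6 + (15 - 6)))² = (1496 + 4*9*(6 + 9))² = (1496 + 4*9*15)² = (1496 + 540)² = 2036² = 4145296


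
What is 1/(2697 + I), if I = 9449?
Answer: 1/12146 ≈ 8.2332e-5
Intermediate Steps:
1/(2697 + I) = 1/(2697 + 9449) = 1/12146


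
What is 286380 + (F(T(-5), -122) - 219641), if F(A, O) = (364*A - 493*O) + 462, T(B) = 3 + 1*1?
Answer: 128803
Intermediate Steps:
T(B) = 4 (T(B) = 3 + 1 = 4)
F(A, O) = 462 - 493*O + 364*A (F(A, O) = (-493*O + 364*A) + 462 = 462 - 493*O + 364*A)
286380 + (F(T(-5), -122) - 219641) = 286380 + ((462 - 493*(-122) + 364*4) - 219641) = 286380 + ((462 + 60146 + 1456) - 219641) = 286380 + (62064 - 219641) = 286380 - 157577 = 128803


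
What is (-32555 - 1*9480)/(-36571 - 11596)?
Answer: 6005/6881 ≈ 0.87269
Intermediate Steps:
(-32555 - 1*9480)/(-36571 - 11596) = (-32555 - 9480)/(-48167) = -42035*(-1/48167) = 6005/6881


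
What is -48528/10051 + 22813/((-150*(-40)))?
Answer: -61874537/60306000 ≈ -1.0260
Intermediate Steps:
-48528/10051 + 22813/((-150*(-40))) = -48528*1/10051 + 22813/6000 = -48528/10051 + 22813*(1/6000) = -48528/10051 + 22813/6000 = -61874537/60306000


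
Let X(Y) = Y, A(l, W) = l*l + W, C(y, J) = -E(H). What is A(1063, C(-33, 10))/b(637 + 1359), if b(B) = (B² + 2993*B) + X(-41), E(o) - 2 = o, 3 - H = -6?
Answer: 1129958/9958003 ≈ 0.11347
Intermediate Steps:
H = 9 (H = 3 - 1*(-6) = 3 + 6 = 9)
E(o) = 2 + o
C(y, J) = -11 (C(y, J) = -(2 + 9) = -1*11 = -11)
A(l, W) = W + l² (A(l, W) = l² + W = W + l²)
b(B) = -41 + B² + 2993*B (b(B) = (B² + 2993*B) - 41 = -41 + B² + 2993*B)
A(1063, C(-33, 10))/b(637 + 1359) = (-11 + 1063²)/(-41 + (637 + 1359)² + 2993*(637 + 1359)) = (-11 + 1129969)/(-41 + 1996² + 2993*1996) = 1129958/(-41 + 3984016 + 5974028) = 1129958/9958003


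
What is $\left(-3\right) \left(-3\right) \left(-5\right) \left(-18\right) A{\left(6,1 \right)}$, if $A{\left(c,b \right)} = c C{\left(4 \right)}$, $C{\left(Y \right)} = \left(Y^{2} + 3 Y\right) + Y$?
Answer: $155520$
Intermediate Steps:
$C{\left(Y \right)} = Y^{2} + 4 Y$
$A{\left(c,b \right)} = 32 c$ ($A{\left(c,b \right)} = c 4 \left(4 + 4\right) = c 4 \cdot 8 = c 32 = 32 c$)
$\left(-3\right) \left(-3\right) \left(-5\right) \left(-18\right) A{\left(6,1 \right)} = \left(-3\right) \left(-3\right) \left(-5\right) \left(-18\right) 32 \cdot 6 = 9 \left(-5\right) \left(-18\right) 192 = \left(-45\right) \left(-18\right) 192 = 810 \cdot 192 = 155520$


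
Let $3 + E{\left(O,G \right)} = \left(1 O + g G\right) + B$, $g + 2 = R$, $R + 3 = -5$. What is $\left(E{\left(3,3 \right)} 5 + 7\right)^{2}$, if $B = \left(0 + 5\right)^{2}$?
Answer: $324$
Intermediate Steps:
$R = -8$ ($R = -3 - 5 = -8$)
$B = 25$ ($B = 5^{2} = 25$)
$g = -10$ ($g = -2 - 8 = -10$)
$E{\left(O,G \right)} = 22 + O - 10 G$ ($E{\left(O,G \right)} = -3 - \left(-25 - O + 10 G\right) = -3 + \left(25 + O - 10 G\right) = 22 + O - 10 G$)
$\left(E{\left(3,3 \right)} 5 + 7\right)^{2} = \left(\left(22 + 3 - 30\right) 5 + 7\right)^{2} = \left(\left(-5\right) 5 + 7\right)^{2} = \left(-25 + 7\right)^{2} = \left(-18\right)^{2} = 324$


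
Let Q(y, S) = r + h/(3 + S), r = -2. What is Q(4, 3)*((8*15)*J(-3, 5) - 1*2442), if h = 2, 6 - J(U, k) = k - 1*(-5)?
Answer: 4870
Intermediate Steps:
J(U, k) = 1 - k (J(U, k) = 6 - (k - 1*(-5)) = 6 - (k + 5) = 6 - (5 + k) = 6 + (-5 - k) = 1 - k)
Q(y, S) = -2 + 2/(3 + S)
Q(4, 3)*((8*15)*J(-3, 5) - 1*2442) = (2*(-2 - 1*3)/(3 + 3))*((8*15)*(1 - 1*5) - 1*2442) = (2*(-2 - 3)/6)*(120*(1 - 5) - 2442) = (2*(1/6)*(-5))*(120*(-4) - 2442) = -5*(-480 - 2442)/3 = -5/3*(-2922) = 4870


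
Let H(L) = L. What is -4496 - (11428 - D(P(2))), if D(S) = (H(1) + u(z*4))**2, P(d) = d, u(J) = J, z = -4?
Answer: -15699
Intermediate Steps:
D(S) = 225 (D(S) = (1 - 4*4)**2 = (1 - 16)**2 = (-15)**2 = 225)
-4496 - (11428 - D(P(2))) = -4496 - (11428 - 1*225) = -4496 - (11428 - 225) = -4496 - 1*11203 = -4496 - 11203 = -15699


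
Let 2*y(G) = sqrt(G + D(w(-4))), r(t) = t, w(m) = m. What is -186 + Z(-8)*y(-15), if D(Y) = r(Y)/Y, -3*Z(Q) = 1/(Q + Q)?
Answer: -186 + I*sqrt(14)/96 ≈ -186.0 + 0.038976*I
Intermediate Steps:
Z(Q) = -1/(6*Q) (Z(Q) = -1/(3*(Q + Q)) = -1/(2*Q)/3 = -1/(6*Q))
D(Y) = 1 (D(Y) = Y/Y = 1)
y(G) = sqrt(1 + G)/2 (y(G) = sqrt(G + 1)/2 = sqrt(1 + G)/2)
-186 + Z(-8)*y(-15) = -186 + (-1/6/(-8))*(sqrt(1 - 15)/2) = -186 + (-1/6*(-1/8))*(sqrt(-14)/2) = -186 + ((I*sqrt(14))/2)/48 = -186 + (I*sqrt(14)/2)/48 = -186 + I*sqrt(14)/96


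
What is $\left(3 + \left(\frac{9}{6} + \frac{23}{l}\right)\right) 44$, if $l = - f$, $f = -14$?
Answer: $\frac{1892}{7} \approx 270.29$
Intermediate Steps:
$l = 14$ ($l = \left(-1\right) \left(-14\right) = 14$)
$\left(3 + \left(\frac{9}{6} + \frac{23}{l}\right)\right) 44 = \left(3 + \left(\frac{9}{6} + \frac{23}{14}\right)\right) 44 = \left(3 + \left(9 \cdot \frac{1}{6} + 23 \cdot \frac{1}{14}\right)\right) 44 = \left(3 + \left(\frac{3}{2} + \frac{23}{14}\right)\right) 44 = \left(3 + \frac{22}{7}\right) 44 = \frac{43}{7} \cdot 44 = \frac{1892}{7}$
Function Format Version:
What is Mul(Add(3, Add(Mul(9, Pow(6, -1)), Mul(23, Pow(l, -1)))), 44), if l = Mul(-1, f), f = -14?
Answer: Rational(1892, 7) ≈ 270.29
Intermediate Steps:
l = 14 (l = Mul(-1, -14) = 14)
Mul(Add(3, Add(Mul(9, Pow(6, -1)), Mul(23, Pow(l, -1)))), 44) = Mul(Add(3, Add(Mul(9, Pow(6, -1)), Mul(23, Pow(14, -1)))), 44) = Mul(Add(3, Add(Mul(9, Rational(1, 6)), Mul(23, Rational(1, 14)))), 44) = Mul(Add(3, Add(Rational(3, 2), Rational(23, 14))), 44) = Mul(Add(3, Rational(22, 7)), 44) = Mul(Rational(43, 7), 44) = Rational(1892, 7)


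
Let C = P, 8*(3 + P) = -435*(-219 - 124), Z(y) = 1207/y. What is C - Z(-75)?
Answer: 11198231/600 ≈ 18664.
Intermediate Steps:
P = 149181/8 (P = -3 + (-435*(-219 - 124))/8 = -3 + (-435*(-343))/8 = -3 + (1/8)*149205 = -3 + 149205/8 = 149181/8 ≈ 18648.)
C = 149181/8 ≈ 18648.
C - Z(-75) = 149181/8 - 1207/(-75) = 149181/8 - 1207*(-1)/75 = 149181/8 - 1*(-1207/75) = 149181/8 + 1207/75 = 11198231/600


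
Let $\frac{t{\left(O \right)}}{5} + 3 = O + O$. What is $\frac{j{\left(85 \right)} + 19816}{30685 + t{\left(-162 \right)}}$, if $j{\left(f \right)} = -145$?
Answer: $\frac{237}{350} \approx 0.67714$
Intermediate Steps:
$t{\left(O \right)} = -15 + 10 O$ ($t{\left(O \right)} = -15 + 5 \left(O + O\right) = -15 + 5 \cdot 2 O = -15 + 10 O$)
$\frac{j{\left(85 \right)} + 19816}{30685 + t{\left(-162 \right)}} = \frac{-145 + 19816}{30685 + \left(-15 + 10 \left(-162\right)\right)} = \frac{19671}{30685 - 1635} = \frac{19671}{29050} = 19671 \cdot \frac{1}{29050} = \frac{237}{350}$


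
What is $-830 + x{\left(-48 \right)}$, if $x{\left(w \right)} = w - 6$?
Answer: $-884$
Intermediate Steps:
$x{\left(w \right)} = -6 + w$
$-830 + x{\left(-48 \right)} = -830 - 54 = -884$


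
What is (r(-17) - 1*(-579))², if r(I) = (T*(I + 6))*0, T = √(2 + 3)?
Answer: 335241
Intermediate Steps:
T = √5 ≈ 2.2361
r(I) = 0 (r(I) = (√5*(I + 6))*0 = (√5*(6 + I))*0 = 0)
(r(-17) - 1*(-579))² = (0 - 1*(-579))² = (0 + 579)² = 579² = 335241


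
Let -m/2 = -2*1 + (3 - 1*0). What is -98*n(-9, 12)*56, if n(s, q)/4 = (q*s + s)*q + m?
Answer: 30864512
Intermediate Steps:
m = -2 (m = -2*(-2*1 + (3 - 1*0)) = -2*(-2 + (3 + 0)) = -2*(-2 + 3) = -2*1 = -2)
n(s, q) = -8 + 4*q*(s + q*s) (n(s, q) = 4*((q*s + s)*q - 2) = 4*((s + q*s)*q - 2) = 4*(q*(s + q*s) - 2) = 4*(-2 + q*(s + q*s)) = -8 + 4*q*(s + q*s))
-98*n(-9, 12)*56 = -98*(-8 + 4*12*(-9) + 4*(-9)*12²)*56 = -98*(-8 - 432 + 4*(-9)*144)*56 = -98*(-8 - 432 - 5184)*56 = -98*(-5624)*56 = 551152*56 = 30864512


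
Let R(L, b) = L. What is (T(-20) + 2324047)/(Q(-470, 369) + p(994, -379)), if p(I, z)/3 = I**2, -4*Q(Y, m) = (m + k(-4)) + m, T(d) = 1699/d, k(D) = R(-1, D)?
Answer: 46479241/59278475 ≈ 0.78408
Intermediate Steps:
k(D) = -1
Q(Y, m) = 1/4 - m/2 (Q(Y, m) = -((m - 1) + m)/4 = -((-1 + m) + m)/4 = -(-1 + 2*m)/4 = 1/4 - m/2)
p(I, z) = 3*I**2
(T(-20) + 2324047)/(Q(-470, 369) + p(994, -379)) = (1699/(-20) + 2324047)/((1/4 - 1/2*369) + 3*994**2) = (1699*(-1/20) + 2324047)/((1/4 - 369/2) + 3*988036) = (-1699/20 + 2324047)/(-737/4 + 2964108) = 46479241/(20*(11855695/4)) = (46479241/20)*(4/11855695) = 46479241/59278475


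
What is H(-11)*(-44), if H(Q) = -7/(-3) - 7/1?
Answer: 616/3 ≈ 205.33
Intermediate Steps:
H(Q) = -14/3 (H(Q) = -7*(-⅓) - 7*1 = 7/3 - 7 = -14/3)
H(-11)*(-44) = -14/3*(-44) = 616/3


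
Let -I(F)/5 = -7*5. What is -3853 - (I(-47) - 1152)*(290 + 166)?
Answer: 441659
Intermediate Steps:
I(F) = 175 (I(F) = -(-35)*5 = -5*(-35) = 175)
-3853 - (I(-47) - 1152)*(290 + 166) = -3853 - (175 - 1152)*(290 + 166) = -3853 - (-977)*456 = -3853 - 1*(-445512) = -3853 + 445512 = 441659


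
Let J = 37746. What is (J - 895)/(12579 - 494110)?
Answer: -36851/481531 ≈ -0.076529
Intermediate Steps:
(J - 895)/(12579 - 494110) = (37746 - 895)/(12579 - 494110) = 36851/(-481531) = 36851*(-1/481531) = -36851/481531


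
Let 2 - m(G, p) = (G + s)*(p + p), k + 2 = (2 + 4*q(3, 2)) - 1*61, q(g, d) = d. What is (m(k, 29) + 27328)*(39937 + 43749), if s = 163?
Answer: 1753221700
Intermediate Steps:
k = -53 (k = -2 + ((2 + 4*2) - 1*61) = -2 + ((2 + 8) - 61) = -2 + (10 - 61) = -2 - 51 = -53)
m(G, p) = 2 - 2*p*(163 + G) (m(G, p) = 2 - (G + 163)*(p + p) = 2 - (163 + G)*2*p = 2 - 2*p*(163 + G))
(m(k, 29) + 27328)*(39937 + 43749) = ((2 - 326*29 - 2*(-53)*29) + 27328)*(39937 + 43749) = ((2 - 9454 + 3074) + 27328)*83686 = (-6378 + 27328)*83686 = 20950*83686 = 1753221700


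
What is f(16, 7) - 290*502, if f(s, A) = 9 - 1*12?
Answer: -145583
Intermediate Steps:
f(s, A) = -3 (f(s, A) = 9 - 12 = -3)
f(16, 7) - 290*502 = -3 - 290*502 = -3 - 145580 = -145583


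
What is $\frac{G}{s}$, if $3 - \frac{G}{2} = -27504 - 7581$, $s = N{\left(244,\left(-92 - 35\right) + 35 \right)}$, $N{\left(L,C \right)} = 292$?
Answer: $\frac{17544}{73} \approx 240.33$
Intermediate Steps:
$s = 292$
$G = 70176$ ($G = 6 - 2 \left(-27504 - 7581\right) = 6 - -70170 = 6 + 70170 = 70176$)
$\frac{G}{s} = \frac{70176}{292} = 70176 \cdot \frac{1}{292} = \frac{17544}{73}$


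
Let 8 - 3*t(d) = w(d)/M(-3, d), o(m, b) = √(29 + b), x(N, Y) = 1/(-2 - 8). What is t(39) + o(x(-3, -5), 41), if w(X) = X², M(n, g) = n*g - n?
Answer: 811/114 + √70 ≈ 15.481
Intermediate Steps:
M(n, g) = -n + g*n (M(n, g) = g*n - n = -n + g*n)
x(N, Y) = -⅒ (x(N, Y) = 1/(-10) = -⅒)
t(d) = 8/3 - d²/(3*(3 - 3*d)) (t(d) = 8/3 - d²/(3*((-3*(-1 + d)))) = 8/3 - d²/(3*(3 - 3*d)))
t(39) + o(x(-3, -5), 41) = (24 - 1*39² - 24*39)/(9*(1 - 1*39)) + √(29 + 41) = (24 - 1*1521 - 936)/(9*(1 - 39)) + √70 = (⅑)*(24 - 1521 - 936)/(-38) + √70 = (⅑)*(-1/38)*(-2433) + √70 = 811/114 + √70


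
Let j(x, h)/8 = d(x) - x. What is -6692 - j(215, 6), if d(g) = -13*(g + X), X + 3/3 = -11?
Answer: 16140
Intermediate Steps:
X = -12 (X = -1 - 11 = -12)
d(g) = 156 - 13*g (d(g) = -13*(g - 12) = -13*(-12 + g) = 156 - 13*g)
j(x, h) = 1248 - 112*x (j(x, h) = 8*((156 - 13*x) - x) = 8*(156 - 14*x) = 1248 - 112*x)
-6692 - j(215, 6) = -6692 - (1248 - 112*215) = -6692 - (1248 - 24080) = -6692 - 1*(-22832) = -6692 + 22832 = 16140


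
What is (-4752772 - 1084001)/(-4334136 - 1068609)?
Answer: 1945591/1800915 ≈ 1.0803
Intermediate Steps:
(-4752772 - 1084001)/(-4334136 - 1068609) = -5836773/(-5402745) = -5836773*(-1/5402745) = 1945591/1800915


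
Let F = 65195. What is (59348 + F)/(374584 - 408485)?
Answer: -124543/33901 ≈ -3.6737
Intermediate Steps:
(59348 + F)/(374584 - 408485) = (59348 + 65195)/(374584 - 408485) = 124543/(-33901) = 124543*(-1/33901) = -124543/33901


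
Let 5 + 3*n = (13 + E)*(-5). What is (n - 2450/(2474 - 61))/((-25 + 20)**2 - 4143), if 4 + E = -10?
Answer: 1225/4968367 ≈ 0.00024656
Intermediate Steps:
E = -14 (E = -4 - 10 = -14)
n = 0 (n = -5/3 + ((13 - 14)*(-5))/3 = -5/3 + (-1*(-5))/3 = -5/3 + (1/3)*5 = -5/3 + 5/3 = 0)
(n - 2450/(2474 - 61))/((-25 + 20)**2 - 4143) = (0 - 2450/(2474 - 61))/((-25 + 20)**2 - 4143) = (0 - 2450/2413)/((-5)**2 - 4143) = (0 - 2450*1/2413)/(25 - 4143) = (0 - 2450/2413)/(-4118) = -2450/2413*(-1/4118) = 1225/4968367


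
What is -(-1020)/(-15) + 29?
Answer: -39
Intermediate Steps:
-(-1020)/(-15) + 29 = -(-1020)*(-1)/15 + 29 = -34*2 + 29 = -68 + 29 = -39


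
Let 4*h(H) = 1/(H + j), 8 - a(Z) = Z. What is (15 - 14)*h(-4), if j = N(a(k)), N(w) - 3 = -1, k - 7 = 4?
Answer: -1/8 ≈ -0.12500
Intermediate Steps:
k = 11 (k = 7 + 4 = 11)
a(Z) = 8 - Z
N(w) = 2 (N(w) = 3 - 1 = 2)
j = 2
h(H) = 1/(4*(2 + H)) (h(H) = 1/(4*(H + 2)) = 1/(4*(2 + H)))
(15 - 14)*h(-4) = (15 - 14)*(1/(4*(2 - 4))) = 1*((1/4)/(-2)) = 1*((1/4)*(-1/2)) = 1*(-1/8) = -1/8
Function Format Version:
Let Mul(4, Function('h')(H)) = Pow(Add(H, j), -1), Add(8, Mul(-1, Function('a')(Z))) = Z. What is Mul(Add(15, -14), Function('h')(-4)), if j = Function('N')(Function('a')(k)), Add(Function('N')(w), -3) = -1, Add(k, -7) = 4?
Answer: Rational(-1, 8) ≈ -0.12500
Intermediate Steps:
k = 11 (k = Add(7, 4) = 11)
Function('a')(Z) = Add(8, Mul(-1, Z))
Function('N')(w) = 2 (Function('N')(w) = Add(3, -1) = 2)
j = 2
Function('h')(H) = Mul(Rational(1, 4), Pow(Add(2, H), -1)) (Function('h')(H) = Mul(Rational(1, 4), Pow(Add(H, 2), -1)) = Mul(Rational(1, 4), Pow(Add(2, H), -1)))
Mul(Add(15, -14), Function('h')(-4)) = Mul(Add(15, -14), Mul(Rational(1, 4), Pow(Add(2, -4), -1))) = Mul(1, Mul(Rational(1, 4), Pow(-2, -1))) = Mul(1, Mul(Rational(1, 4), Rational(-1, 2))) = Mul(1, Rational(-1, 8)) = Rational(-1, 8)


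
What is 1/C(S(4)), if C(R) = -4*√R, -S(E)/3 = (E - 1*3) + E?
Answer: I*√15/60 ≈ 0.06455*I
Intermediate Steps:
S(E) = 9 - 6*E (S(E) = -3*((E - 1*3) + E) = -3*((E - 3) + E) = -3*((-3 + E) + E) = -3*(-3 + 2*E) = 9 - 6*E)
1/C(S(4)) = 1/(-4*√(9 - 6*4)) = 1/(-4*√(9 - 24)) = 1/(-4*I*√15) = I*√15/60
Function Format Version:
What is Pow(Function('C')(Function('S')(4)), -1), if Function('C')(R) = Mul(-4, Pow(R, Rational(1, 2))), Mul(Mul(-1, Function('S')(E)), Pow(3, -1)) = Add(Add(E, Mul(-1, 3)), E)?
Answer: Mul(Rational(1, 60), I, Pow(15, Rational(1, 2))) ≈ Mul(0.064550, I)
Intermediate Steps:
Function('S')(E) = Add(9, Mul(-6, E)) (Function('S')(E) = Mul(-3, Add(Add(E, Mul(-1, 3)), E)) = Mul(-3, Add(Add(E, -3), E)) = Mul(-3, Add(Add(-3, E), E)) = Mul(-3, Add(-3, Mul(2, E))) = Add(9, Mul(-6, E)))
Pow(Function('C')(Function('S')(4)), -1) = Pow(Mul(-4, Pow(Add(9, Mul(-6, 4)), Rational(1, 2))), -1) = Pow(Mul(-4, Pow(Add(9, -24), Rational(1, 2))), -1) = Pow(Mul(-4, Pow(-15, Rational(1, 2))), -1) = Pow(Mul(-4, Mul(I, Pow(15, Rational(1, 2)))), -1) = Pow(Mul(-4, I, Pow(15, Rational(1, 2))), -1) = Mul(Rational(1, 60), I, Pow(15, Rational(1, 2)))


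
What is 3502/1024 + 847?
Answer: 435415/512 ≈ 850.42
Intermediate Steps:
3502/1024 + 847 = 3502*(1/1024) + 847 = 1751/512 + 847 = 435415/512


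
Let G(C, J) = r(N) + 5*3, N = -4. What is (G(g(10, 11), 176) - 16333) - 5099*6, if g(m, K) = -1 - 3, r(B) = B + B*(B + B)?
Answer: -46884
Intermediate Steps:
r(B) = B + 2*B² (r(B) = B + B*(2*B) = B + 2*B²)
g(m, K) = -4
G(C, J) = 43 (G(C, J) = -4*(1 + 2*(-4)) + 5*3 = -4*(1 - 8) + 15 = -4*(-7) + 15 = 28 + 15 = 43)
(G(g(10, 11), 176) - 16333) - 5099*6 = (43 - 16333) - 5099*6 = -16290 - 30594 = -46884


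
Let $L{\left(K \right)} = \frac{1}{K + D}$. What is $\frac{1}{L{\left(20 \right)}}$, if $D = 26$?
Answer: $46$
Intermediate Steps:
$L{\left(K \right)} = \frac{1}{26 + K}$ ($L{\left(K \right)} = \frac{1}{K + 26} = \frac{1}{26 + K}$)
$\frac{1}{L{\left(20 \right)}} = \frac{1}{\frac{1}{26 + 20}} = \frac{1}{\frac{1}{46}} = 46$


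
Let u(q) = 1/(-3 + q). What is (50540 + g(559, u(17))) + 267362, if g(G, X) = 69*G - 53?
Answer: 356420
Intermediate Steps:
g(G, X) = -53 + 69*G
(50540 + g(559, u(17))) + 267362 = (50540 + (-53 + 69*559)) + 267362 = (50540 + (-53 + 38571)) + 267362 = (50540 + 38518) + 267362 = 89058 + 267362 = 356420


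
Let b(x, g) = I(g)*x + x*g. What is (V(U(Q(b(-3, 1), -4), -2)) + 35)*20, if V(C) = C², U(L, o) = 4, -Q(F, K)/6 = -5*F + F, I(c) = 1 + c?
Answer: 1020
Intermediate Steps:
b(x, g) = g*x + x*(1 + g) (b(x, g) = (1 + g)*x + x*g = x*(1 + g) + g*x = g*x + x*(1 + g))
Q(F, K) = 24*F (Q(F, K) = -6*(-5*F + F) = -(-24)*F = 24*F)
(V(U(Q(b(-3, 1), -4), -2)) + 35)*20 = (4² + 35)*20 = (16 + 35)*20 = 51*20 = 1020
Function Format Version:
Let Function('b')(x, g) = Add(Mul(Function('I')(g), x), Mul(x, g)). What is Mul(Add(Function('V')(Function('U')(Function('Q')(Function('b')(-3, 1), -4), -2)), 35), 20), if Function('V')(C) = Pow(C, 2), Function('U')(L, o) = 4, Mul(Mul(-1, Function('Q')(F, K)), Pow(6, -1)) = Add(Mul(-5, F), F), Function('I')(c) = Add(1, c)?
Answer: 1020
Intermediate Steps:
Function('b')(x, g) = Add(Mul(g, x), Mul(x, Add(1, g))) (Function('b')(x, g) = Add(Mul(Add(1, g), x), Mul(x, g)) = Add(Mul(x, Add(1, g)), Mul(g, x)) = Add(Mul(g, x), Mul(x, Add(1, g))))
Function('Q')(F, K) = Mul(24, F) (Function('Q')(F, K) = Mul(-6, Add(Mul(-5, F), F)) = Mul(-6, Mul(-4, F)) = Mul(24, F))
Mul(Add(Function('V')(Function('U')(Function('Q')(Function('b')(-3, 1), -4), -2)), 35), 20) = Mul(Add(Pow(4, 2), 35), 20) = Mul(Add(16, 35), 20) = Mul(51, 20) = 1020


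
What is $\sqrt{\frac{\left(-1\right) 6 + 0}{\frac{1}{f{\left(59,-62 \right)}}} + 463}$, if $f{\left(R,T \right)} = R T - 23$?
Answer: $\sqrt{22549} \approx 150.16$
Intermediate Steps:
$f{\left(R,T \right)} = -23 + R T$
$\sqrt{\frac{\left(-1\right) 6 + 0}{\frac{1}{f{\left(59,-62 \right)}}} + 463} = \sqrt{\frac{\left(-1\right) 6 + 0}{\frac{1}{-23 + 59 \left(-62\right)}} + 463} = \sqrt{\frac{-6 + 0}{\frac{1}{-23 - 3658}} + 463} = \sqrt{- \frac{6}{\frac{1}{-3681}} + 463} = \sqrt{- \frac{6}{- \frac{1}{3681}} + 463} = \sqrt{\left(-6\right) \left(-3681\right) + 463} = \sqrt{22086 + 463} = \sqrt{22549}$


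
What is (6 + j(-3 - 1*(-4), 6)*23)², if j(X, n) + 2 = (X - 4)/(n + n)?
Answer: 33489/16 ≈ 2093.1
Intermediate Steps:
j(X, n) = -2 + (-4 + X)/(2*n) (j(X, n) = -2 + (X - 4)/(n + n) = -2 + (-4 + X)/((2*n)) = -2 + (-4 + X)*(1/(2*n)) = -2 + (-4 + X)/(2*n))
(6 + j(-3 - 1*(-4), 6)*23)² = (6 + ((½)*(-4 + (-3 - 1*(-4)) - 4*6)/6)*23)² = (6 + ((½)*(⅙)*(-4 + (-3 + 4) - 24))*23)² = (6 + ((½)*(⅙)*(-4 + 1 - 24))*23)² = (6 + ((½)*(⅙)*(-27))*23)² = (6 - 9/4*23)² = (6 - 207/4)² = (-183/4)² = 33489/16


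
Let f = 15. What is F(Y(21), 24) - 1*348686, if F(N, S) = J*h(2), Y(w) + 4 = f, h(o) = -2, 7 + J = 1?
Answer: -348674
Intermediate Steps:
J = -6 (J = -7 + 1 = -6)
Y(w) = 11 (Y(w) = -4 + 15 = 11)
F(N, S) = 12 (F(N, S) = -6*(-2) = 12)
F(Y(21), 24) - 1*348686 = 12 - 1*348686 = 12 - 348686 = -348674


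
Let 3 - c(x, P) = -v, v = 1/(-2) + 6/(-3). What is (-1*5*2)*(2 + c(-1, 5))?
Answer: -25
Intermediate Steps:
v = -5/2 (v = 1*(-1/2) + 6*(-1/3) = -1/2 - 2 = -5/2 ≈ -2.5000)
c(x, P) = 1/2 (c(x, P) = 3 - (-1)*(-5)/2 = 3 - 1*5/2 = 3 - 5/2 = 1/2)
(-1*5*2)*(2 + c(-1, 5)) = (-1*5*2)*(2 + 1/2) = -5*2*(5/2) = -10*5/2 = -25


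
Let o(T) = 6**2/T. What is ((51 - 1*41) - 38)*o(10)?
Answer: -504/5 ≈ -100.80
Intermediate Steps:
o(T) = 36/T
((51 - 1*41) - 38)*o(10) = ((51 - 1*41) - 38)*(36/10) = ((51 - 41) - 38)*(36*(1/10)) = (10 - 38)*(18/5) = -28*18/5 = -504/5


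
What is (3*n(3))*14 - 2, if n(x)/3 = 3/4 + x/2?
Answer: 563/2 ≈ 281.50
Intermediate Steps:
n(x) = 9/4 + 3*x/2 (n(x) = 3*(3/4 + x/2) = 3*(3*(¼) + x*(½)) = 3*(¾ + x/2) = 9/4 + 3*x/2)
(3*n(3))*14 - 2 = (3*(9/4 + (3/2)*3))*14 - 2 = (3*(9/4 + 9/2))*14 - 2 = (3*(27/4))*14 - 2 = (81/4)*14 - 2 = 567/2 - 2 = 563/2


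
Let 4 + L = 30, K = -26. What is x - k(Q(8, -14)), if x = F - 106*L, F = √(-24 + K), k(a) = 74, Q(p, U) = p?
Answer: -2830 + 5*I*√2 ≈ -2830.0 + 7.0711*I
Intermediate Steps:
L = 26 (L = -4 + 30 = 26)
F = 5*I*√2 (F = √(-24 - 26) = √(-50) = 5*I*√2 ≈ 7.0711*I)
x = -2756 + 5*I*√2 (x = 5*I*√2 - 106*26 = 5*I*√2 - 2756 = -2756 + 5*I*√2 ≈ -2756.0 + 7.0711*I)
x - k(Q(8, -14)) = (-2756 + 5*I*√2) - 1*74 = (-2756 + 5*I*√2) - 74 = -2830 + 5*I*√2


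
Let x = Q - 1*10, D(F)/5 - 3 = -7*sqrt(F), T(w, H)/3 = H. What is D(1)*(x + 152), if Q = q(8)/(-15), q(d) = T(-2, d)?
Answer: -2808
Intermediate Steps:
T(w, H) = 3*H
q(d) = 3*d
Q = -8/5 (Q = (3*8)/(-15) = 24*(-1/15) = -8/5 ≈ -1.6000)
D(F) = 15 - 35*sqrt(F) (D(F) = 15 + 5*(-7*sqrt(F)) = 15 - 35*sqrt(F))
x = -58/5 (x = -8/5 - 1*10 = -8/5 - 10 = -58/5 ≈ -11.600)
D(1)*(x + 152) = (15 - 35*sqrt(1))*(-58/5 + 152) = (15 - 35*1)*(702/5) = (15 - 35)*(702/5) = -20*702/5 = -2808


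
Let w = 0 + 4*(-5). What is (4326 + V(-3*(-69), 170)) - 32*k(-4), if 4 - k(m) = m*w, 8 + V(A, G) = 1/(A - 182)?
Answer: 168751/25 ≈ 6750.0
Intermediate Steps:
w = -20 (w = 0 - 20 = -20)
V(A, G) = -8 + 1/(-182 + A) (V(A, G) = -8 + 1/(A - 182) = -8 + 1/(-182 + A))
k(m) = 4 + 20*m (k(m) = 4 - m*(-20) = 4 - (-20)*m = 4 + 20*m)
(4326 + V(-3*(-69), 170)) - 32*k(-4) = (4326 + (1457 - (-24)*(-69))/(-182 - 3*(-69))) - 32*(4 + 20*(-4)) = (4326 + (1457 - 8*207)/(-182 + 207)) - 32*(4 - 80) = (4326 + (1457 - 1656)/25) - 32*(-76) = (4326 + (1/25)*(-199)) + 2432 = (4326 - 199/25) + 2432 = 107951/25 + 2432 = 168751/25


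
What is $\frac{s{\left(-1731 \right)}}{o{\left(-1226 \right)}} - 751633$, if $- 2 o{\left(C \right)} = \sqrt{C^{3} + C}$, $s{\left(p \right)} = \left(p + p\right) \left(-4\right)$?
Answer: $-751633 + \frac{13848 i \sqrt{1842772402}}{921386201} \approx -7.5163 \cdot 10^{5} + 0.64518 i$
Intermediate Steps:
$s{\left(p \right)} = - 8 p$ ($s{\left(p \right)} = 2 p \left(-4\right) = - 8 p$)
$o{\left(C \right)} = - \frac{\sqrt{C + C^{3}}}{2}$ ($o{\left(C \right)} = - \frac{\sqrt{C^{3} + C}}{2} = - \frac{\sqrt{C + C^{3}}}{2}$)
$\frac{s{\left(-1731 \right)}}{o{\left(-1226 \right)}} - 751633 = \frac{\left(-8\right) \left(-1731\right)}{\left(- \frac{1}{2}\right) \sqrt{-1226 + \left(-1226\right)^{3}}} - 751633 = \frac{13848}{\left(- \frac{1}{2}\right) \sqrt{-1226 - 1842771176}} - 751633 = \frac{13848}{\left(- \frac{1}{2}\right) \sqrt{-1842772402}} - 751633 = \frac{13848}{\left(- \frac{1}{2}\right) i \sqrt{1842772402}} - 751633 = 13848 \frac{i \sqrt{1842772402}}{921386201} - 751633 = \frac{13848 i \sqrt{1842772402}}{921386201} - 751633 = -751633 + \frac{13848 i \sqrt{1842772402}}{921386201}$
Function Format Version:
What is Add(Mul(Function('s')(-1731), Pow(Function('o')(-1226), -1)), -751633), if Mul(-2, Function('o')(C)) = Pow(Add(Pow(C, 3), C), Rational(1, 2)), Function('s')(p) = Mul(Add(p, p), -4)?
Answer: Add(-751633, Mul(Rational(13848, 921386201), I, Pow(1842772402, Rational(1, 2)))) ≈ Add(-7.5163e+5, Mul(0.64518, I))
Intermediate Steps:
Function('s')(p) = Mul(-8, p) (Function('s')(p) = Mul(Mul(2, p), -4) = Mul(-8, p))
Function('o')(C) = Mul(Rational(-1, 2), Pow(Add(C, Pow(C, 3)), Rational(1, 2))) (Function('o')(C) = Mul(Rational(-1, 2), Pow(Add(Pow(C, 3), C), Rational(1, 2))) = Mul(Rational(-1, 2), Pow(Add(C, Pow(C, 3)), Rational(1, 2))))
Add(Mul(Function('s')(-1731), Pow(Function('o')(-1226), -1)), -751633) = Add(Mul(Mul(-8, -1731), Pow(Mul(Rational(-1, 2), Pow(Add(-1226, Pow(-1226, 3)), Rational(1, 2))), -1)), -751633) = Add(Mul(13848, Pow(Mul(Rational(-1, 2), Pow(Add(-1226, -1842771176), Rational(1, 2))), -1)), -751633) = Add(Mul(13848, Pow(Mul(Rational(-1, 2), Pow(-1842772402, Rational(1, 2))), -1)), -751633) = Add(Mul(13848, Pow(Mul(Rational(-1, 2), Mul(I, Pow(1842772402, Rational(1, 2)))), -1)), -751633) = Add(Mul(13848, Pow(Mul(Rational(-1, 2), I, Pow(1842772402, Rational(1, 2))), -1)), -751633) = Add(Mul(13848, Mul(Rational(1, 921386201), I, Pow(1842772402, Rational(1, 2)))), -751633) = Add(Mul(Rational(13848, 921386201), I, Pow(1842772402, Rational(1, 2))), -751633) = Add(-751633, Mul(Rational(13848, 921386201), I, Pow(1842772402, Rational(1, 2))))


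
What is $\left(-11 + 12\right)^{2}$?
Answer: $1$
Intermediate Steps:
$\left(-11 + 12\right)^{2} = 1^{2} = 1$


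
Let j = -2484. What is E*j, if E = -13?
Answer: 32292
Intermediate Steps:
E*j = -13*(-2484) = 32292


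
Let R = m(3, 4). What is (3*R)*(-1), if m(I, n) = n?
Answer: -12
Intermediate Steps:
R = 4
(3*R)*(-1) = (3*4)*(-1) = 12*(-1) = -12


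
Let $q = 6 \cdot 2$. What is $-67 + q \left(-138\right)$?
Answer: $-1723$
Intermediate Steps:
$q = 12$
$-67 + q \left(-138\right) = -67 + 12 \left(-138\right) = -67 - 1656 = -1723$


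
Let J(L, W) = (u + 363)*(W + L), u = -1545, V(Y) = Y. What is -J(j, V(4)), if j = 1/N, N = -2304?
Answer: 1815355/384 ≈ 4727.5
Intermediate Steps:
j = -1/2304 (j = 1/(-2304) = -1/2304 ≈ -0.00043403)
J(L, W) = -1182*L - 1182*W (J(L, W) = (-1545 + 363)*(W + L) = -1182*(L + W) = -1182*L - 1182*W)
-J(j, V(4)) = -(-1182*(-1/2304) - 1182*4) = -(197/384 - 4728) = -1*(-1815355/384) = 1815355/384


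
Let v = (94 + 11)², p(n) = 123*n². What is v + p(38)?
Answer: 188637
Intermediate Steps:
v = 11025 (v = 105² = 11025)
v + p(38) = 11025 + 123*38² = 11025 + 123*1444 = 11025 + 177612 = 188637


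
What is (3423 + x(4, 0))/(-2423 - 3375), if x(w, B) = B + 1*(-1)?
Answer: -1711/2899 ≈ -0.59020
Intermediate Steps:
x(w, B) = -1 + B (x(w, B) = B - 1 = -1 + B)
(3423 + x(4, 0))/(-2423 - 3375) = (3423 + (-1 + 0))/(-2423 - 3375) = (3423 - 1)/(-5798) = 3422*(-1/5798) = -1711/2899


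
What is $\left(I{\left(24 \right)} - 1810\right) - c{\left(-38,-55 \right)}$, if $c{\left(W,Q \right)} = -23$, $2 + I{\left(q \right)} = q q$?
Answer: $-1213$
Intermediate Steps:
$I{\left(q \right)} = -2 + q^{2}$ ($I{\left(q \right)} = -2 + q q = -2 + q^{2}$)
$\left(I{\left(24 \right)} - 1810\right) - c{\left(-38,-55 \right)} = \left(\left(-2 + 24^{2}\right) - 1810\right) - -23 = \left(\left(-2 + 576\right) - 1810\right) + 23 = \left(574 - 1810\right) + 23 = -1236 + 23 = -1213$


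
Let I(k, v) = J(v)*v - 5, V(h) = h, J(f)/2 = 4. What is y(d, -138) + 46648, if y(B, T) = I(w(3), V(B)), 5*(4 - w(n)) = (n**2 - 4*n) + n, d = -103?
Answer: 45819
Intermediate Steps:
w(n) = 4 - n**2/5 + 3*n/5 (w(n) = 4 - ((n**2 - 4*n) + n)/5 = 4 - (n**2 - 3*n)/5 = 4 + (-n**2/5 + 3*n/5) = 4 - n**2/5 + 3*n/5)
J(f) = 8 (J(f) = 2*4 = 8)
I(k, v) = -5 + 8*v (I(k, v) = 8*v - 5 = -5 + 8*v)
y(B, T) = -5 + 8*B
y(d, -138) + 46648 = (-5 + 8*(-103)) + 46648 = (-5 - 824) + 46648 = -829 + 46648 = 45819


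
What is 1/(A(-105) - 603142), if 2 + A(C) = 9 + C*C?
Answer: -1/592110 ≈ -1.6889e-6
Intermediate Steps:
A(C) = 7 + C² (A(C) = -2 + (9 + C*C) = -2 + (9 + C²) = 7 + C²)
1/(A(-105) - 603142) = 1/((7 + (-105)²) - 603142) = 1/((7 + 11025) - 603142) = 1/(11032 - 603142) = 1/(-592110) = -1/592110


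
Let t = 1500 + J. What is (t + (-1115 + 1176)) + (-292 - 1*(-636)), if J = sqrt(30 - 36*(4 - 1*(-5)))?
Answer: 1905 + 7*I*sqrt(6) ≈ 1905.0 + 17.146*I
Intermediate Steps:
J = 7*I*sqrt(6) (J = sqrt(30 - 36*(4 + 5)) = sqrt(30 - 36*9) = sqrt(30 - 324) = sqrt(-294) = 7*I*sqrt(6) ≈ 17.146*I)
t = 1500 + 7*I*sqrt(6) ≈ 1500.0 + 17.146*I
(t + (-1115 + 1176)) + (-292 - 1*(-636)) = ((1500 + 7*I*sqrt(6)) + (-1115 + 1176)) + (-292 - 1*(-636)) = ((1500 + 7*I*sqrt(6)) + 61) + (-292 + 636) = (1561 + 7*I*sqrt(6)) + 344 = 1905 + 7*I*sqrt(6)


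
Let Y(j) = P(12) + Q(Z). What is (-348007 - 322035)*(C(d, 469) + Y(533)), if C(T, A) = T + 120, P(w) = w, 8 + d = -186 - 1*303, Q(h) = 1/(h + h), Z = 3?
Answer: 733360969/3 ≈ 2.4445e+8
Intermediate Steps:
Q(h) = 1/(2*h)
d = -497 (d = -8 + (-186 - 1*303) = -8 + (-186 - 303) = -8 - 489 = -497)
C(T, A) = 120 + T
Y(j) = 73/6 (Y(j) = 12 + (½)/3 = 12 + (½)*(⅓) = 12 + ⅙ = 73/6)
(-348007 - 322035)*(C(d, 469) + Y(533)) = (-348007 - 322035)*((120 - 497) + 73/6) = -670042*(-377 + 73/6) = -670042*(-2189/6) = 733360969/3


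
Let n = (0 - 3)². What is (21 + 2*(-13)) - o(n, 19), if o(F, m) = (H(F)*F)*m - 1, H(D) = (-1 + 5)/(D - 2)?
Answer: -712/7 ≈ -101.71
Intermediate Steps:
H(D) = 4/(-2 + D)
n = 9 (n = (-3)² = 9)
o(F, m) = -1 + 4*F*m/(-2 + F) (o(F, m) = ((4/(-2 + F))*F)*m - 1 = (4*F/(-2 + F))*m - 1 = 4*F*m/(-2 + F) - 1 = -1 + 4*F*m/(-2 + F))
(21 + 2*(-13)) - o(n, 19) = (21 + 2*(-13)) - (2 - 1*9 + 4*9*19)/(-2 + 9) = (21 - 26) - (2 - 9 + 684)/7 = -5 - 677/7 = -712/7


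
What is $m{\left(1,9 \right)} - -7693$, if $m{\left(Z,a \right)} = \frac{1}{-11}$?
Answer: $\frac{84622}{11} \approx 7692.9$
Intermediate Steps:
$m{\left(Z,a \right)} = - \frac{1}{11}$
$m{\left(1,9 \right)} - -7693 = - \frac{1}{11} - -7693 = - \frac{1}{11} + 7693 = \frac{84622}{11}$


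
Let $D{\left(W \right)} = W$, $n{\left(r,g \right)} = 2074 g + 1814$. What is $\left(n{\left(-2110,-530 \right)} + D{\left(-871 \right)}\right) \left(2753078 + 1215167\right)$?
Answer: $-4358232213865$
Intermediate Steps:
$n{\left(r,g \right)} = 1814 + 2074 g$
$\left(n{\left(-2110,-530 \right)} + D{\left(-871 \right)}\right) \left(2753078 + 1215167\right) = \left(\left(1814 + 2074 \left(-530\right)\right) - 871\right) \left(2753078 + 1215167\right) = \left(\left(1814 - 1099220\right) - 871\right) 3968245 = \left(-1097406 - 871\right) 3968245 = \left(-1098277\right) 3968245 = -4358232213865$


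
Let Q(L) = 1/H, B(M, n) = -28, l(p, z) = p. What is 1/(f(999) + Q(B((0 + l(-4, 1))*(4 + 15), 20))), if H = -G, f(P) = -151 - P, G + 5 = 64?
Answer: -59/67851 ≈ -0.00086955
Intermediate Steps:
G = 59 (G = -5 + 64 = 59)
H = -59 (H = -1*59 = -59)
Q(L) = -1/59 (Q(L) = 1/(-59) = -1/59)
1/(f(999) + Q(B((0 + l(-4, 1))*(4 + 15), 20))) = 1/((-151 - 1*999) - 1/59) = 1/((-151 - 999) - 1/59) = 1/(-1150 - 1/59) = 1/(-67851/59) = -59/67851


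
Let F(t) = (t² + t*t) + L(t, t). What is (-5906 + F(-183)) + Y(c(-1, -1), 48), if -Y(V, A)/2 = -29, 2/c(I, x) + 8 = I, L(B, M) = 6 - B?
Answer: 61319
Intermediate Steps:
c(I, x) = 2/(-8 + I)
Y(V, A) = 58 (Y(V, A) = -2*(-29) = 58)
F(t) = 6 - t + 2*t² (F(t) = (t² + t*t) + (6 - t) = (t² + t²) + (6 - t) = 2*t² + (6 - t) = 6 - t + 2*t²)
(-5906 + F(-183)) + Y(c(-1, -1), 48) = (-5906 + (6 - 1*(-183) + 2*(-183)²)) + 58 = (-5906 + (6 + 183 + 2*33489)) + 58 = (-5906 + (6 + 183 + 66978)) + 58 = (-5906 + 67167) + 58 = 61261 + 58 = 61319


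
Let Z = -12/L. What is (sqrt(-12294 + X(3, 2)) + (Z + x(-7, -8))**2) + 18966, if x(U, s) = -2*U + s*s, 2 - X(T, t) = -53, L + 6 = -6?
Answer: 25207 + I*sqrt(12239) ≈ 25207.0 + 110.63*I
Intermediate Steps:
L = -12 (L = -6 - 6 = -12)
X(T, t) = 55 (X(T, t) = 2 - 1*(-53) = 2 + 53 = 55)
x(U, s) = s**2 - 2*U (x(U, s) = -2*U + s**2 = s**2 - 2*U)
Z = 1 (Z = -12/(-12) = -12*(-1/12) = 1)
(sqrt(-12294 + X(3, 2)) + (Z + x(-7, -8))**2) + 18966 = (sqrt(-12294 + 55) + (1 + ((-8)**2 - 2*(-7)))**2) + 18966 = (sqrt(-12239) + (1 + (64 + 14))**2) + 18966 = (I*sqrt(12239) + (1 + 78)**2) + 18966 = (I*sqrt(12239) + 79**2) + 18966 = (I*sqrt(12239) + 6241) + 18966 = (6241 + I*sqrt(12239)) + 18966 = 25207 + I*sqrt(12239)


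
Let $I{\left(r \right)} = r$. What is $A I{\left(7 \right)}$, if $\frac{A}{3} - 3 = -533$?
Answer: $-11130$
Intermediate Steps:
$A = -1590$ ($A = 9 + 3 \left(-533\right) = 9 - 1599 = -1590$)
$A I{\left(7 \right)} = \left(-1590\right) 7 = -11130$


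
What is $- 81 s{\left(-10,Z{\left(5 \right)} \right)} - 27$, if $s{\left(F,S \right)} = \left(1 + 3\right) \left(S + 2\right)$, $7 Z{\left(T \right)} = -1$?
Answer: $- \frac{4401}{7} \approx -628.71$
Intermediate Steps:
$Z{\left(T \right)} = - \frac{1}{7}$ ($Z{\left(T \right)} = \frac{1}{7} \left(-1\right) = - \frac{1}{7}$)
$s{\left(F,S \right)} = 8 + 4 S$ ($s{\left(F,S \right)} = 4 \left(2 + S\right) = 8 + 4 S$)
$- 81 s{\left(-10,Z{\left(5 \right)} \right)} - 27 = - 81 \left(8 + 4 \left(- \frac{1}{7}\right)\right) - 27 = - 81 \left(8 - \frac{4}{7}\right) - 27 = \left(-81\right) \frac{52}{7} - 27 = - \frac{4212}{7} - 27 = - \frac{4401}{7}$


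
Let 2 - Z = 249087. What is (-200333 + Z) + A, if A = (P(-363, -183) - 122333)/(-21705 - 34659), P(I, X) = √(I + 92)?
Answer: -25330873819/56364 - I*√271/56364 ≈ -4.4942e+5 - 0.00029207*I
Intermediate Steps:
Z = -249085 (Z = 2 - 1*249087 = 2 - 249087 = -249085)
P(I, X) = √(92 + I)
A = 122333/56364 - I*√271/56364 (A = (√(92 - 363) - 122333)/(-21705 - 34659) = (√(-271) - 122333)/(-56364) = (I*√271 - 122333)*(-1/56364) = (-122333 + I*√271)*(-1/56364) = 122333/56364 - I*√271/56364 ≈ 2.1704 - 0.00029207*I)
(-200333 + Z) + A = (-200333 - 249085) + (122333/56364 - I*√271/56364) = -449418 + (122333/56364 - I*√271/56364) = -25330873819/56364 - I*√271/56364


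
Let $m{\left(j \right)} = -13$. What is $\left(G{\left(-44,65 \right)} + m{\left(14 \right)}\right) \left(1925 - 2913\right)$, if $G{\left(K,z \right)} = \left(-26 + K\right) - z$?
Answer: $146224$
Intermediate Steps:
$G{\left(K,z \right)} = -26 + K - z$
$\left(G{\left(-44,65 \right)} + m{\left(14 \right)}\right) \left(1925 - 2913\right) = \left(\left(-26 - 44 - 65\right) - 13\right) \left(1925 - 2913\right) = \left(\left(-26 - 44 - 65\right) - 13\right) \left(-988\right) = \left(-135 - 13\right) \left(-988\right) = \left(-148\right) \left(-988\right) = 146224$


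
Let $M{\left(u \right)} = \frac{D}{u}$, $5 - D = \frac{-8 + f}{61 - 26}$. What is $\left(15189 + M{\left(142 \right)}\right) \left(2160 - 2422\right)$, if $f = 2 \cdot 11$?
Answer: $- \frac{1412731903}{355} \approx -3.9795 \cdot 10^{6}$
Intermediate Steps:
$f = 22$
$D = \frac{23}{5}$ ($D = 5 - \frac{-8 + 22}{61 - 26} = 5 - \frac{14}{35} = 5 - 14 \cdot \frac{1}{35} = 5 - \frac{2}{5} = \frac{23}{5} \approx 4.6$)
$M{\left(u \right)} = \frac{23}{5 u}$
$\left(15189 + M{\left(142 \right)}\right) \left(2160 - 2422\right) = \left(15189 + \frac{23}{5 \cdot 142}\right) \left(2160 - 2422\right) = \left(15189 + \frac{23}{5} \cdot \frac{1}{142}\right) \left(-262\right) = \left(15189 + \frac{23}{710}\right) \left(-262\right) = \frac{10784213}{710} \left(-262\right) = - \frac{1412731903}{355}$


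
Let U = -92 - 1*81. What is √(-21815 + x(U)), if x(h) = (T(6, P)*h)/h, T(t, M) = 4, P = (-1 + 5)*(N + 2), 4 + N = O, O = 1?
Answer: I*√21811 ≈ 147.69*I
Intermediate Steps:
N = -3 (N = -4 + 1 = -3)
P = -4 (P = (-1 + 5)*(-3 + 2) = 4*(-1) = -4)
U = -173 (U = -92 - 81 = -173)
x(h) = 4 (x(h) = (4*h)/h = 4)
√(-21815 + x(U)) = √(-21815 + 4) = √(-21811) = I*√21811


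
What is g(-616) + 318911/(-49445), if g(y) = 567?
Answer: 27716404/49445 ≈ 560.55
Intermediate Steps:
g(-616) + 318911/(-49445) = 567 + 318911/(-49445) = 567 + 318911*(-1/49445) = 567 - 318911/49445 = 27716404/49445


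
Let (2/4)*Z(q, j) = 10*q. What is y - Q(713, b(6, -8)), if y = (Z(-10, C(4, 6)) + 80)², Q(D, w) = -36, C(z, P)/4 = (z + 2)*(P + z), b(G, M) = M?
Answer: 14436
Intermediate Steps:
C(z, P) = 4*(2 + z)*(P + z) (C(z, P) = 4*((z + 2)*(P + z)) = 4*((2 + z)*(P + z)) = 4*(2 + z)*(P + z))
Z(q, j) = 20*q (Z(q, j) = 2*(10*q) = 20*q)
y = 14400 (y = (20*(-10) + 80)² = (-200 + 80)² = (-120)² = 14400)
y - Q(713, b(6, -8)) = 14400 - 1*(-36) = 14400 + 36 = 14436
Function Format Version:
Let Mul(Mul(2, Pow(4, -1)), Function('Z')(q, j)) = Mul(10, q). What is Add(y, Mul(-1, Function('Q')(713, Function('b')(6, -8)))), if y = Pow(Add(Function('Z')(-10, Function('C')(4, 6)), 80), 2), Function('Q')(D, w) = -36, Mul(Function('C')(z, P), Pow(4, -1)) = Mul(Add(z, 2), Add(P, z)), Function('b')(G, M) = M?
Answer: 14436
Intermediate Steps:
Function('C')(z, P) = Mul(4, Add(2, z), Add(P, z)) (Function('C')(z, P) = Mul(4, Mul(Add(z, 2), Add(P, z))) = Mul(4, Mul(Add(2, z), Add(P, z))) = Mul(4, Add(2, z), Add(P, z)))
Function('Z')(q, j) = Mul(20, q) (Function('Z')(q, j) = Mul(2, Mul(10, q)) = Mul(20, q))
y = 14400 (y = Pow(Add(Mul(20, -10), 80), 2) = Pow(Add(-200, 80), 2) = Pow(-120, 2) = 14400)
Add(y, Mul(-1, Function('Q')(713, Function('b')(6, -8)))) = Add(14400, Mul(-1, -36)) = Add(14400, 36) = 14436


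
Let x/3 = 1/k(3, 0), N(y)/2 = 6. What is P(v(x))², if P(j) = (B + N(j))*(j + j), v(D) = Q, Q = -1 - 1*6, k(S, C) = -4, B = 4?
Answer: 50176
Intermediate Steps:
N(y) = 12 (N(y) = 2*6 = 12)
x = -¾ (x = 3*(1/(-4)) = 3*(1*(-¼)) = 3*(-¼) = -¾ ≈ -0.75000)
Q = -7 (Q = -1 - 6 = -7)
v(D) = -7
P(j) = 32*j (P(j) = (4 + 12)*(j + j) = 16*(2*j) = 32*j)
P(v(x))² = (32*(-7))² = (-224)² = 50176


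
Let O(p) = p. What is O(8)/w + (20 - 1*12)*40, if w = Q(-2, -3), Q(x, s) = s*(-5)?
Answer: 4808/15 ≈ 320.53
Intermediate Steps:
Q(x, s) = -5*s
w = 15 (w = -5*(-3) = 15)
O(8)/w + (20 - 1*12)*40 = 8/15 + (20 - 1*12)*40 = 8*(1/15) + (20 - 12)*40 = 8/15 + 8*40 = 8/15 + 320 = 4808/15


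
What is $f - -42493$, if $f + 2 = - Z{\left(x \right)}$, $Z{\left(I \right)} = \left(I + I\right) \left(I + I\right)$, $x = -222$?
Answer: $-154645$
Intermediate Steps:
$Z{\left(I \right)} = 4 I^{2}$ ($Z{\left(I \right)} = 2 I 2 I = 4 I^{2}$)
$f = -197138$ ($f = -2 - 4 \left(-222\right)^{2} = -2 - 4 \cdot 49284 = -2 - 197136 = -197138$)
$f - -42493 = -197138 - -42493 = -197138 + 42493 = -154645$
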